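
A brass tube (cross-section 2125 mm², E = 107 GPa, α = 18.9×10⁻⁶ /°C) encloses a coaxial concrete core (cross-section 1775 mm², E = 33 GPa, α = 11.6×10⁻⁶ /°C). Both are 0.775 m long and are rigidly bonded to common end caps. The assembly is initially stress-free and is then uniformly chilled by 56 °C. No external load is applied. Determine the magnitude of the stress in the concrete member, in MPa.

σ ≈ 10.7 MPa (compressive)

Equilibrium of a rigid end plate with no external load gives equal and opposite internal forces ±P in the two members. Since α_{brass} > α_{concrete}, cooling drives the brass into tension and the concrete into compression.
Compatibility of the two members (thermal + elastic change equal): (α₁ − α₂)ΔT = P·[1/(A₁E₁) + 1/(A₂E₂)].
|α₁ − α₂|·ΔT = 7.3×10⁻⁶ × 56 = 0.0004088.
1/(A₁E₁) + 1/(A₂E₂) = 1/(2125×107×10³) + 1/(1775×33×10³) = 2.147×10⁻⁸ N⁻¹.
P = 0.0004088 / 2.147×10⁻⁸ = 19040 N = 19.04 kN.
σ_{concrete} = P/A₂ = 19040/1775 = 10.73 MPa, compressive.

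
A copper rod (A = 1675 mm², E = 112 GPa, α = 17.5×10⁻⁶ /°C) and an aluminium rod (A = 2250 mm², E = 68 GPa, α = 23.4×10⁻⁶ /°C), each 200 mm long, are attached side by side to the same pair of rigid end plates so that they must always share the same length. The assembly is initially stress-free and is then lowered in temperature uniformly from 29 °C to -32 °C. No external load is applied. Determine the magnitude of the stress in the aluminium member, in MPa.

Both members must finish at the same length. With the larger α, the aluminium tends to over-contract; the plates restrain it, putting the aluminium in tension and the copper in compression. With no external load the two internal forces are equal and opposite, magnitude P.
Equating the net (thermal + elastic) strains gives |α₁ − α₂|·ΔT = P·[1/(A₁E₁) + 1/(A₂E₂)].
|α₁ − α₂|·ΔT = 5.9×10⁻⁶ × 61 = 0.0003599.
1/(A₁E₁) + 1/(A₂E₂) = 1/(1675×112×10³) + 1/(2250×68×10³) = 1.187×10⁻⁸ N⁻¹.
So P = 0.0003599 / 1.187×10⁻⁸ = 30.33 kN.
σ_{aluminium} = P/A₂ = 30330/2250 = 13.48 MPa, tensile.

σ ≈ 13.5 MPa (tensile)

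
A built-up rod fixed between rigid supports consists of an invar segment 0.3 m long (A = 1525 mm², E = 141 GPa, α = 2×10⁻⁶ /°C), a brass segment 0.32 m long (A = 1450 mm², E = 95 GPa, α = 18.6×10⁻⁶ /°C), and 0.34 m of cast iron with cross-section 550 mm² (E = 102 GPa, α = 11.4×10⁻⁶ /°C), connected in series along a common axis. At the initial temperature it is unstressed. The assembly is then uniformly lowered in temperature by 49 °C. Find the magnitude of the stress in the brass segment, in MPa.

σ ≈ 36 MPa (tensile)

With the walls removed the bar would change length by δ_free = Σ αᵢΔT Lᵢ = 2×10⁻⁶×49×300 + 18.6×10⁻⁶×49×320 + 11.4×10⁻⁶×49×340 = 0.511 mm.
The rigid supports impose zero overall length change; the single axial force P common to all segments must satisfy P Σ Lᵢ/(AᵢEᵢ) = δ_free.
The series flexibility is Σ Lᵢ/(AᵢEᵢ) = 300/(1525×141×10³) + 320/(1450×95×10³) + 340/(550×102×10³) = 9.779×10⁻⁶ mm/N.
So P = 0.511 / 9.779×10⁻⁶ = 52.25 kN, tensile.
σ_{brass} = P / A = 52250 / 1450 = 36.04 MPa.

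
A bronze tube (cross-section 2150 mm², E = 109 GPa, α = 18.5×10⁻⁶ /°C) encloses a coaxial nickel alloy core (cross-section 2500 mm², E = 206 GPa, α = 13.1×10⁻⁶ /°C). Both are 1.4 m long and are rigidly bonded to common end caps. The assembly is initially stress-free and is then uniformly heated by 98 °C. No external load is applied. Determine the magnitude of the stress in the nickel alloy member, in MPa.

σ ≈ 34.1 MPa (tensile)

Equilibrium of a rigid end plate with no external load gives equal and opposite internal forces ±P in the two members. Since α_{bronze} > α_{nickel alloy}, heating drives the bronze into compression and the nickel alloy into tension.
Setting the final lengths equal and cancelling L: (α₁ − α₂)ΔT = P/(A₁E₁) + P/(A₂E₂).
|α₁ − α₂|·ΔT = 5.4×10⁻⁶ × 98 = 0.0005292.
1/(A₁E₁) + 1/(A₂E₂) = 1/(2150×109×10³) + 1/(2500×206×10³) = 6.209×10⁻⁹ N⁻¹.
So P = 0.0005292 / 6.209×10⁻⁹ = 85.23 kN.
σ_{nickel alloy} = P/A₂ = 85230/2500 = 34.09 MPa, tensile.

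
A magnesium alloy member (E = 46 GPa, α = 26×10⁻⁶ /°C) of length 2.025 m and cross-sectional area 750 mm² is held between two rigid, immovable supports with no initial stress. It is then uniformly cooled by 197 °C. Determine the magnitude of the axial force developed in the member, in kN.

P ≈ 177 kN (tensile)

The ends cannot move, so σ = EαΔT = 46×10³ × 26×10⁻⁶ × 197 = 235.6 MPa.
Axial force P = σA = 235.6 × 750 = 176700 N = 176.7 kN, tensile.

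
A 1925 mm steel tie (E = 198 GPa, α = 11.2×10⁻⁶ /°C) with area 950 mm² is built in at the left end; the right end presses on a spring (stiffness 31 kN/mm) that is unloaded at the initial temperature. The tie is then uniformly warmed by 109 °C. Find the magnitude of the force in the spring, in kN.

If the spring were absent the tie would lengthen by αΔT L = 11.2×10⁻⁶ × 109 × 1925 = 2.35 mm.
With a force P in the spring, the elastic change of the tie is PL/(AE) and that of the spring is P/k; compatibility requires their sum to equal δ_free.
So P = δ_free / [L/(AE) + 1/k] = 2.35 / [ 1925/(950×198×10³) + 1/(31×10³) ].
P = 2.35 / 4.249×10⁻⁵ = 55310 N.

P ≈ 55.3 kN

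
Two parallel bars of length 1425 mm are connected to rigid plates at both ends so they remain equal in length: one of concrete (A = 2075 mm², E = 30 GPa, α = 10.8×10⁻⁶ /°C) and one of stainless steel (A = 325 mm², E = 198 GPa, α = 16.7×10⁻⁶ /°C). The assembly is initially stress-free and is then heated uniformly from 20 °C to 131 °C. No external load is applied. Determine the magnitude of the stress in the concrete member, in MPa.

σ ≈ 9.99 MPa (tensile)

Equilibrium of a rigid end plate with no external load gives equal and opposite internal forces ±P in the two members. Since α_{stainless steel} > α_{concrete}, heating drives the stainless steel into compression and the concrete into tension.
Compatibility of the two members (thermal + elastic change equal): (α₁ − α₂)ΔT = P·[1/(A₁E₁) + 1/(A₂E₂)].
|α₁ − α₂|·ΔT = 5.9×10⁻⁶ × 111 = 0.0006549.
1/(A₁E₁) + 1/(A₂E₂) = 1/(2075×30×10³) + 1/(325×198×10³) = 3.16×10⁻⁸ N⁻¹.
So P = 0.0006549 / 3.16×10⁻⁸ = 20.72 kN.
σ_{concrete} = P/A₁ = 20720/2075 = 9.986 MPa, tensile.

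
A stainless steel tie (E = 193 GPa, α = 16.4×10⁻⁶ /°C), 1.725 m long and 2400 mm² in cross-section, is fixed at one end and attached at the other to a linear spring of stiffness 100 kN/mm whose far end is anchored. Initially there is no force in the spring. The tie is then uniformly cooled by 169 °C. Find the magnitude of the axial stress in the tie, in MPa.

Free thermal contraction: δ_free = αΔT L = 16.4×10⁻⁶ × 169 × 1725 = 4.781 mm.
Let P be the tensile force in the spring. The tie extends elastically by PL/(AE) and the spring stretches by P/k; together these equal δ_free.
So P = δ_free / [L/(AE) + 1/k] = 4.781 / [ 1725/(2400×193×10³) + 1/(100×10³) ].
P = 4.781 / 1.372×10⁻⁵ = 348400 N.
σ = P/A = 348400/2400 = 145.2 MPa.

σ ≈ 145 MPa (tensile)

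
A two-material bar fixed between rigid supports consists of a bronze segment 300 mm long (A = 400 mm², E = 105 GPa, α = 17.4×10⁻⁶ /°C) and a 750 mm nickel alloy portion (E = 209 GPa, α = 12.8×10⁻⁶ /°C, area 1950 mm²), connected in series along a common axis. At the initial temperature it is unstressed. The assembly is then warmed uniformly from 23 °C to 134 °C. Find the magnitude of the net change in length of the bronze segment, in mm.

If the supports were absent, the total length change would be Σ αᵢΔT Lᵢ = 17.4×10⁻⁶×111×300 + 12.8×10⁻⁶×111×750 = 1.645 mm.
Since the ends are fixed, an axial force P builds up, equal in every segment, with P · Σ Lᵢ/(AᵢEᵢ) = δ_free.
The series flexibility is Σ Lᵢ/(AᵢEᵢ) = 300/(400×105×10³) + 750/(1950×209×10³) = 8.983×10⁻⁶ mm/N.
So P = 1.645 / 8.983×10⁻⁶ = 183.1 kN, compressive.
For the bronze segment, free thermal change = 17.4×10⁻⁶×111×300 = 0.5794 mm and elastic change from P = 183100×300/(400×105×10³) = 1.308 mm; these oppose, so the net change is 0.729 mm (segment shortens).

|ΔL| ≈ 0.729 mm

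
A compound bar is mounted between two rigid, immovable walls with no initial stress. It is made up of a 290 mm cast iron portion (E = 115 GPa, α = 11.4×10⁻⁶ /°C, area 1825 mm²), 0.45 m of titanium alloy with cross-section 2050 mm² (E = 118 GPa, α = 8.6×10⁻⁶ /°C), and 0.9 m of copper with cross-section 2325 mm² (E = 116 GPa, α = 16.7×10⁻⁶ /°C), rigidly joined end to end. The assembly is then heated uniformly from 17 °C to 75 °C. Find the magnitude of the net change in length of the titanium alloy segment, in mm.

Free thermal expansion of the whole bar: Σ αᵢΔT Lᵢ = 11.4×10⁻⁶×58×290 + 8.6×10⁻⁶×58×450 + 16.7×10⁻⁶×58×900 = 1.288 mm.
Since the ends are fixed, an axial force P builds up, equal in every segment, with P · Σ Lᵢ/(AᵢEᵢ) = δ_free.
The series flexibility is Σ Lᵢ/(AᵢEᵢ) = 290/(1825×115×10³) + 450/(2050×118×10³) + 900/(2325×116×10³) = 6.579×10⁻⁶ mm/N.
Hence P = δ_free / Σ(L/AE) = 1.288/6.579×10⁻⁶ = 195.8 kN (compressive).
For the titanium alloy segment, free thermal change = 8.6×10⁻⁶×58×450 = 0.2245 mm and elastic change from P = 195800×450/(2050×118×10³) = 0.3642 mm; these oppose, so the net change is 0.14 mm (segment shortens).

|ΔL| ≈ 0.14 mm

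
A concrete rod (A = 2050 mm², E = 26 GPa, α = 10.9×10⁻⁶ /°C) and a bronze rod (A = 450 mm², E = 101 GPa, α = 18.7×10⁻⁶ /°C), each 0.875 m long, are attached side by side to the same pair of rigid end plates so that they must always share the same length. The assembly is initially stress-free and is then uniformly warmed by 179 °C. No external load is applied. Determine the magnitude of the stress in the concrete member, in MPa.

Equilibrium of a rigid end plate with no external load gives equal and opposite internal forces ±P in the two members. Since α_{bronze} > α_{concrete}, heating drives the bronze into compression and the concrete into tension.
Setting the final lengths equal and cancelling L: (α₁ − α₂)ΔT = P/(A₁E₁) + P/(A₂E₂).
|α₁ − α₂|·ΔT = 7.8×10⁻⁶ × 179 = 0.001396.
1/(A₁E₁) + 1/(A₂E₂) = 1/(2050×26×10³) + 1/(450×101×10³) = 4.076×10⁻⁸ N⁻¹.
P = 0.001396 / 4.076×10⁻⁸ = 34250 N = 34.25 kN.
σ_{concrete} = P/A₁ = 34250/2050 = 16.71 MPa, tensile.

σ ≈ 16.7 MPa (tensile)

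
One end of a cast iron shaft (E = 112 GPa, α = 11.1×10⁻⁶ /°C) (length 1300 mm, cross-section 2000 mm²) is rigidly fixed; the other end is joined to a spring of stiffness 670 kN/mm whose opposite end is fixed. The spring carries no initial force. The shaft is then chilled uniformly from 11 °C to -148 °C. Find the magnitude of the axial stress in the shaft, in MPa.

σ ≈ 157 MPa (tensile)

The unrestrained thermal change is αΔT L = 11.1×10⁻⁶ × 159 × 1300 = 2.294 mm.
With a force P in the spring, the elastic change of the shaft is PL/(AE) and that of the spring is P/k; compatibility requires their sum to equal δ_free.
P [ L/(AE) + 1/k ] = δ_free → P [ 1300/(2000×112×10³) + 1/(670×10³) ] = 2.294.
P = 2.294 / 7.296×10⁻⁶ = 314500 N.
σ = P/A = 314500/2000 = 157.2 MPa.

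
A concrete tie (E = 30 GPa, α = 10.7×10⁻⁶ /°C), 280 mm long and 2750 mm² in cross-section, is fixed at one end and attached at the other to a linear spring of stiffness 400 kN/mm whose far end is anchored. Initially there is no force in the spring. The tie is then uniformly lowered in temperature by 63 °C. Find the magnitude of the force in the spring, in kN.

If the spring were absent the tie would shorten by αΔT L = 10.7×10⁻⁶ × 63 × 280 = 0.1887 mm.
Let P be the tensile force in the spring. The tie extends elastically by PL/(AE) and the spring stretches by P/k; together these equal δ_free.
P [ L/(AE) + 1/k ] = δ_free → P [ 280/(2750×30×10³) + 1/(400×10³) ] = 0.1887.
P = 0.1887 / 5.894×10⁻⁶ = 32020 N.

P ≈ 32 kN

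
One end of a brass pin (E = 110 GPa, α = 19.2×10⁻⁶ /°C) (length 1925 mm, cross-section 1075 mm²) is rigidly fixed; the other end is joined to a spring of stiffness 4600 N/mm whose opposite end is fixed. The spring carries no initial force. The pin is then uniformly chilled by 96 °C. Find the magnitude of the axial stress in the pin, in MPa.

σ ≈ 14.1 MPa (tensile)

Free thermal contraction: δ_free = αΔT L = 19.2×10⁻⁶ × 96 × 1925 = 3.548 mm.
With a force P in the spring, the elastic change of the pin is PL/(AE) and that of the spring is P/k; compatibility requires their sum to equal δ_free.
So P = δ_free / [L/(AE) + 1/k] = 3.548 / [ 1925/(1075×110×10³) + 1/(4600) ].
P = 3.548 / 0.0002337 = 15180 N.
σ = P/A = 15180/1075 = 14.13 MPa.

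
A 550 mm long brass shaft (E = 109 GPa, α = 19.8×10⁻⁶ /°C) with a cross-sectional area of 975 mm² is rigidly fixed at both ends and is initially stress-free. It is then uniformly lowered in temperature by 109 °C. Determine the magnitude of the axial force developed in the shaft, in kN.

P ≈ 229 kN (tensile)

The ends cannot move, so σ = EαΔT = 109×10³ × 19.8×10⁻⁶ × 109 = 235.2 MPa.
Then P = σA = 235.2 × 975 mm² = 229.4 kN, tensile.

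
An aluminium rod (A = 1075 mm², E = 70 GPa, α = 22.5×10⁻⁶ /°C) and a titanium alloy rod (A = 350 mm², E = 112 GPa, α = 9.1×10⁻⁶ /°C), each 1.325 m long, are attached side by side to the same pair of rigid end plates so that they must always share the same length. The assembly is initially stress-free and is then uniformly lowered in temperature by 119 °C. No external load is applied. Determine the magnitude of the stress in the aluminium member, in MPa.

The aluminium has the larger α, so on cooling it would change length more than the titanium alloy if both were free. The rigid plates force a common final length, so the aluminium is put into tension and the titanium alloy into compression, with equal and opposite forces P (no external load).
Setting the final lengths equal and cancelling L: (α₁ − α₂)ΔT = P/(A₁E₁) + P/(A₂E₂).
|α₁ − α₂|·ΔT = 13.4×10⁻⁶ × 119 = 0.001595.
1/(A₁E₁) + 1/(A₂E₂) = 1/(1075×70×10³) + 1/(350×112×10³) = 3.88×10⁻⁸ N⁻¹.
So P = 0.001595 / 3.88×10⁻⁸ = 41.1 kN.
σ_{aluminium} = P/A₁ = 41100/1075 = 38.23 MPa, tensile.

σ ≈ 38.2 MPa (tensile)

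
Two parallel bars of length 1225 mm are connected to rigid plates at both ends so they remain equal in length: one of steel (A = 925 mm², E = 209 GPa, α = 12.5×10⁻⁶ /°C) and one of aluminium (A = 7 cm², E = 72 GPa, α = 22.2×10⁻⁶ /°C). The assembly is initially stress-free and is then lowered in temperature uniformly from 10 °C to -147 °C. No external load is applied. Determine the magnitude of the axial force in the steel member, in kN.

P ≈ 60.9 kN (compressive in the steel)

Both members must finish at the same length. With the larger α, the aluminium tends to over-contract; the plates restrain it, putting the aluminium in tension and the steel in compression. With no external load the two internal forces are equal and opposite, magnitude P.
Compatibility of the two members (thermal + elastic change equal): (α₁ − α₂)ΔT = P·[1/(A₁E₁) + 1/(A₂E₂)].
|α₁ − α₂|·ΔT = 9.7×10⁻⁶ × 157 = 0.001523.
1/(A₁E₁) + 1/(A₂E₂) = 1/(925×209×10³) + 1/(700×72×10³) = 2.501×10⁻⁸ N⁻¹.
So P = 0.001523 / 2.501×10⁻⁸ = 60.88 kN.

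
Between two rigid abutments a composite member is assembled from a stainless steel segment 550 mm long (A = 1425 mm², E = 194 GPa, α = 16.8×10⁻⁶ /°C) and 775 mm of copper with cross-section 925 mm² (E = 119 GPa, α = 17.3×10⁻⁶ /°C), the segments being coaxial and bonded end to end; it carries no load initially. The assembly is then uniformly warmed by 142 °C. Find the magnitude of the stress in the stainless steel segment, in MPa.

σ ≈ 250 MPa (compressive)

Free thermal expansion of the whole bar: Σ αᵢΔT Lᵢ = 16.8×10⁻⁶×142×550 + 17.3×10⁻⁶×142×775 = 3.216 mm.
The rigid supports impose zero overall length change; the single axial force P common to all segments must satisfy P Σ Lᵢ/(AᵢEᵢ) = δ_free.
The series flexibility is Σ Lᵢ/(AᵢEᵢ) = 550/(1425×194×10³) + 775/(925×119×10³) = 9.03×10⁻⁶ mm/N.
So P = 3.216 / 9.03×10⁻⁶ = 356.1 kN, compressive.
σ_{stainless steel} = P / A = 356100 / 1425 = 249.9 MPa.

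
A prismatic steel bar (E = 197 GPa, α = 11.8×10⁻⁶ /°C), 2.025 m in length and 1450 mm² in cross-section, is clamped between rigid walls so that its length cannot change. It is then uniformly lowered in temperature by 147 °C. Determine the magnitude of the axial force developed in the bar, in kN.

P ≈ 495 kN (tensile)

With zero net strain, σ = E·αΔT = 197 GPa × 11.8×10⁻⁶ × 147 = 341.7 MPa.
P = AEαΔT = 1450 × 197×10³ × 11.8×10⁻⁶ × 147 = 495.5 kN (tensile).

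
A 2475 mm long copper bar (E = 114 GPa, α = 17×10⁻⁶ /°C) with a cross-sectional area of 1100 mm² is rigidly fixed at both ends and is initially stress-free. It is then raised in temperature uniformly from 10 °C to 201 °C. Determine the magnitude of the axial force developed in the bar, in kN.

P ≈ 407 kN (compressive)

With zero net strain, σ = E·αΔT = 114 GPa × 17×10⁻⁶ × 191 = 370.2 MPa.
Then P = σA = 370.2 × 1100 mm² = 407.2 kN, compressive.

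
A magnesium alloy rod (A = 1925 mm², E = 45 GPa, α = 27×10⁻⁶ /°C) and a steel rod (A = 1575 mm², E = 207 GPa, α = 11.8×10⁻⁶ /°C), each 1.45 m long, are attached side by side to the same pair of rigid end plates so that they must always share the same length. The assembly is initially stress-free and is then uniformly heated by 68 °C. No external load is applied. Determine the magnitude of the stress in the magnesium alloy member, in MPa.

σ ≈ 36.7 MPa (compressive)

Equilibrium of a rigid end plate with no external load gives equal and opposite internal forces ±P in the two members. Since α_{magnesium alloy} > α_{steel}, heating drives the magnesium alloy into compression and the steel into tension.
Setting the final lengths equal and cancelling L: (α₁ − α₂)ΔT = P/(A₁E₁) + P/(A₂E₂).
|α₁ − α₂|·ΔT = 15.2×10⁻⁶ × 68 = 0.001034.
1/(A₁E₁) + 1/(A₂E₂) = 1/(1925×45×10³) + 1/(1575×207×10³) = 1.461×10⁻⁸ N⁻¹.
P = 0.001034 / 1.461×10⁻⁸ = 70740 N = 70.74 kN.
σ_{magnesium alloy} = P/A₁ = 70740/1925 = 36.75 MPa, compressive.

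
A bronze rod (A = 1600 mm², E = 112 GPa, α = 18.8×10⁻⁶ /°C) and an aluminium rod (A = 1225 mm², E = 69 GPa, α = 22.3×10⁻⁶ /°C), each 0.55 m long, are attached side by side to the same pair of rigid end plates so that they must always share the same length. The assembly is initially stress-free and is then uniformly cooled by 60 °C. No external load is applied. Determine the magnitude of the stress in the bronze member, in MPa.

Both members must finish at the same length. With the larger α, the aluminium tends to over-contract; the plates restrain it, putting the aluminium in tension and the bronze in compression. With no external load the two internal forces are equal and opposite, magnitude P.
Equating the net (thermal + elastic) strains gives |α₁ − α₂|·ΔT = P·[1/(A₁E₁) + 1/(A₂E₂)].
|α₁ − α₂|·ΔT = 3.5×10⁻⁶ × 60 = 0.00021.
1/(A₁E₁) + 1/(A₂E₂) = 1/(1600×112×10³) + 1/(1225×69×10³) = 1.741×10⁻⁸ N⁻¹.
P = 0.00021 / 1.741×10⁻⁸ = 12060 N = 12.06 kN.
σ_{bronze} = P/A₁ = 12060/1600 = 7.538 MPa, compressive.

σ ≈ 7.54 MPa (compressive)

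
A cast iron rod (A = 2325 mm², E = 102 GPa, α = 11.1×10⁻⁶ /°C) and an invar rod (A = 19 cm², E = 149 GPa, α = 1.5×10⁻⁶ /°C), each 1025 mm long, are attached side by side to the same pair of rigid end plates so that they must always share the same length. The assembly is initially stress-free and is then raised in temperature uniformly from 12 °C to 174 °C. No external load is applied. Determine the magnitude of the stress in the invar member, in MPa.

σ ≈ 106 MPa (tensile)

Both members must finish at the same length. With the larger α, the cast iron tends to over-expand; the plates restrain it, putting the cast iron in compression and the invar in tension. With no external load the two internal forces are equal and opposite, magnitude P.
Setting the final lengths equal and cancelling L: (α₁ − α₂)ΔT = P/(A₁E₁) + P/(A₂E₂).
|α₁ − α₂|·ΔT = 9.6×10⁻⁶ × 162 = 0.001555.
1/(A₁E₁) + 1/(A₂E₂) = 1/(2325×102×10³) + 1/(1900×149×10³) = 7.749×10⁻⁹ N⁻¹.
So P = 0.001555 / 7.749×10⁻⁹ = 200.7 kN.
σ_{invar} = P/A₂ = 200700/1900 = 105.6 MPa, tensile.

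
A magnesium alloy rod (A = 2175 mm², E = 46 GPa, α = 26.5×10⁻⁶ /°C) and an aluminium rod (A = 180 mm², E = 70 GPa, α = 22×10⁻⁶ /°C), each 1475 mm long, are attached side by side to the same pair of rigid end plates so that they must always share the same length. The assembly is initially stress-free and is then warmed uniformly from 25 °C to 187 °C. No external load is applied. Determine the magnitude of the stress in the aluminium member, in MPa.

σ ≈ 45.3 MPa (tensile)

The magnesium alloy has the larger α, so on heating it would change length more than the aluminium if both were free. The rigid plates force a common final length, so the magnesium alloy is put into compression and the aluminium into tension, with equal and opposite forces P (no external load).
Setting the final lengths equal and cancelling L: (α₁ − α₂)ΔT = P/(A₁E₁) + P/(A₂E₂).
|α₁ − α₂|·ΔT = 4.5×10⁻⁶ × 162 = 0.000729.
1/(A₁E₁) + 1/(A₂E₂) = 1/(2175×46×10³) + 1/(180×70×10³) = 8.936×10⁻⁸ N⁻¹.
So P = 0.000729 / 8.936×10⁻⁸ = 8.158 kN.
σ_{aluminium} = P/A₂ = 8158/180 = 45.32 MPa, tensile.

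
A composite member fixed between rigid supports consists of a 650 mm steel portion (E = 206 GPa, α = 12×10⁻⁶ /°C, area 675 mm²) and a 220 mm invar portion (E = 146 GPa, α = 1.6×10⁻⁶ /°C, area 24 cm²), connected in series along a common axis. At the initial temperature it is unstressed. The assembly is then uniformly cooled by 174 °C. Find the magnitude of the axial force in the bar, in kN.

P ≈ 268 kN (tensile)

With the walls removed the bar would change length by δ_free = Σ αᵢΔT Lᵢ = 12×10⁻⁶×174×650 + 1.6×10⁻⁶×174×220 = 1.418 mm.
The walls prevent any net length change, so an axial force P (same in every segment) develops. Compatibility: P · Σ Lᵢ/(AᵢEᵢ) = δ_free.
The series flexibility is Σ Lᵢ/(AᵢEᵢ) = 650/(675×206×10³) + 220/(2400×146×10³) = 5.302×10⁻⁶ mm/N.
So P = 1.418 / 5.302×10⁻⁶ = 267.5 kN, tensile.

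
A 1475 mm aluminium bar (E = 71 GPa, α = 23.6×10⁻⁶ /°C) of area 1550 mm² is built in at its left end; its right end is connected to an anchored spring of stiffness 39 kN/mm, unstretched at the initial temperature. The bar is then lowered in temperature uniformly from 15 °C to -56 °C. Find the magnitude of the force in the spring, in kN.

P ≈ 63.3 kN

Free thermal contraction: δ_free = αΔT L = 23.6×10⁻⁶ × 71 × 1475 = 2.472 mm.
Let P be the tensile force in the spring. The bar extends elastically by PL/(AE) and the spring stretches by P/k; together these equal δ_free.
So P = δ_free / [L/(AE) + 1/k] = 2.472 / [ 1475/(1550×71×10³) + 1/(39×10³) ].
P = 2.472 / 3.904×10⁻⁵ = 63300 N.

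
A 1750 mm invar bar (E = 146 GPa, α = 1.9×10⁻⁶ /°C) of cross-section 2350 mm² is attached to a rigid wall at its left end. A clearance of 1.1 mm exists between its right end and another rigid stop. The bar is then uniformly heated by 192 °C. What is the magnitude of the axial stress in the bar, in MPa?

Unrestrained expansion: δ_free = αΔT L = 1.9×10⁻⁶ × 192 × 1750 = 0.6384 mm.
This is smaller than the 1.1 mm clearance, so the bar expands freely without reaching the stop — the stress is zero.

σ ≈ 0 MPa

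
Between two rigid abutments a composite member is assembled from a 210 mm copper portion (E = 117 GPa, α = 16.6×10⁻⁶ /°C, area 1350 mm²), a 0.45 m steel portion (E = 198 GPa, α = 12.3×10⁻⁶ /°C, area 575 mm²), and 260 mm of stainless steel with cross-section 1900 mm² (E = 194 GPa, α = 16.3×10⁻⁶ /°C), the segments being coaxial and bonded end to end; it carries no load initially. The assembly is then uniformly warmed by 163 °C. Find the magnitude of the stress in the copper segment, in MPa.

If the supports were absent, the total length change would be Σ αᵢΔT Lᵢ = 16.6×10⁻⁶×163×210 + 12.3×10⁻⁶×163×450 + 16.3×10⁻⁶×163×260 = 2.161 mm.
The rigid supports impose zero overall length change; the single axial force P common to all segments must satisfy P Σ Lᵢ/(AᵢEᵢ) = δ_free.
Σ Lᵢ/(AᵢEᵢ) = 210/(1350×117×10³) + 450/(575×198×10³) + 260/(1900×194×10³) = 5.987×10⁻⁶ mm/N.
So P = 2.161 / 5.987×10⁻⁶ = 361 kN, compressive.
σ_{copper} = P / A = 361000 / 1350 = 267.4 MPa.

σ ≈ 267 MPa (compressive)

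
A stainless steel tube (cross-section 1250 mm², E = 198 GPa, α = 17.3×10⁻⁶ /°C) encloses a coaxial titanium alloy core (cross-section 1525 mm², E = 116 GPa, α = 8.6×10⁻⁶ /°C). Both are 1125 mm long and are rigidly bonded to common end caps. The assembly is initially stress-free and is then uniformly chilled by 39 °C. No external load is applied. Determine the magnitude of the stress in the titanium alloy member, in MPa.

Equilibrium of a rigid end plate with no external load gives equal and opposite internal forces ±P in the two members. Since α_{stainless steel} > α_{titanium alloy}, cooling drives the stainless steel into tension and the titanium alloy into compression.
Setting the final lengths equal and cancelling L: (α₁ − α₂)ΔT = P/(A₁E₁) + P/(A₂E₂).
|α₁ − α₂|·ΔT = 8.7×10⁻⁶ × 39 = 0.0003393.
1/(A₁E₁) + 1/(A₂E₂) = 1/(1250×198×10³) + 1/(1525×116×10³) = 9.693×10⁻⁹ N⁻¹.
P = 0.0003393 / 9.693×10⁻⁹ = 35000 N = 35 kN.
σ_{titanium alloy} = P/A₂ = 35000/1525 = 22.95 MPa, compressive.

σ ≈ 23 MPa (compressive)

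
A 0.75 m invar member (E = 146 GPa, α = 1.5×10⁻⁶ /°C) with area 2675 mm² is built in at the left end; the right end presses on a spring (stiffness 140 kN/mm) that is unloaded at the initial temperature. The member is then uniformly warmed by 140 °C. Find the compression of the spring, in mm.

The unrestrained thermal change is αΔT L = 1.5×10⁻⁶ × 140 × 750 = 0.1575 mm.
With a force P in the spring, the elastic change of the member is PL/(AE) and that of the spring is P/k; compatibility requires their sum to equal δ_free.
P [ L/(AE) + 1/k ] = δ_free → P [ 750/(2675×146×10³) + 1/(140×10³) ] = 0.1575.
P = 0.1575 / 9.063×10⁻⁶ = 17380 N.
Spring compression = P/k = 17380/(140×10³) = 0.1241 mm.

δ ≈ 0.124 mm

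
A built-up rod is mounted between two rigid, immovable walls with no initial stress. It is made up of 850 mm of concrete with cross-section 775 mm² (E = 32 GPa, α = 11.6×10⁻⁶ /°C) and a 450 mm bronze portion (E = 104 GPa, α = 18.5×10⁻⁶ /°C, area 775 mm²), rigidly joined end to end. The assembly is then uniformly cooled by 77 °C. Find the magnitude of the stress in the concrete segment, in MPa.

With the walls removed the bar would change length by δ_free = Σ αᵢΔT Lᵢ = 11.6×10⁻⁶×77×850 + 18.5×10⁻⁶×77×450 = 1.4 mm.
The walls prevent any net length change, so an axial force P (same in every segment) develops. Compatibility: P · Σ Lᵢ/(AᵢEᵢ) = δ_free.
The series flexibility is Σ Lᵢ/(AᵢEᵢ) = 850/(775×32×10³) + 450/(775×104×10³) = 3.986×10⁻⁵ mm/N.
So P = 1.4 / 3.986×10⁻⁵ = 35.13 kN, tensile.
σ_{concrete} = P / A = 35130 / 775 = 45.33 MPa.

σ ≈ 45.3 MPa (tensile)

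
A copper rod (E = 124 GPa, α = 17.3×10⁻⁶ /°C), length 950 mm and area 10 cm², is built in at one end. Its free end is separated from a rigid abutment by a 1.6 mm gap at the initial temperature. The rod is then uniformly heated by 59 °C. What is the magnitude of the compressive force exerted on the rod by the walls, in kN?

Free thermal elongation = αΔT L = 17.3×10⁻⁶ × 59 × 950 = 0.9697 mm.
Since δ_free = 0.97 mm is less than the 1.6 mm gap, the rod never touches the wall. No axial force develops.

P ≈ 0 kN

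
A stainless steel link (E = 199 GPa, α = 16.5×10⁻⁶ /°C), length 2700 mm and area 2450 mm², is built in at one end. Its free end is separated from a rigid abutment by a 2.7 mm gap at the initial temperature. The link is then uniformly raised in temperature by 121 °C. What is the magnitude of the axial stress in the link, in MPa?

Unrestrained expansion: δ_free = αΔT L = 16.5×10⁻⁶ × 121 × 2700 = 5.391 mm.
After closing the 2.7 mm clearance, 5.391 − 2.7 = 2.691 mm of expansion remains to be suppressed by the wall.
So σ = E(δ_free − g)/L = 199×10³ × 2.691/2700 = 198.3 MPa.

σ ≈ 198 MPa (compressive)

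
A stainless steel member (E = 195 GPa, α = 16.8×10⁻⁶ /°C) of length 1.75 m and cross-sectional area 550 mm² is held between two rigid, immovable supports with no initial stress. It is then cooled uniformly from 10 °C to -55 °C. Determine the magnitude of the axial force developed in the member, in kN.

Full restraint means ε = 0, so the stress is σ = EαΔT = 195×10³ × 16.8×10⁻⁶ × 65 = 212.9 MPa.
P = AEαΔT = 550 × 195×10³ × 16.8×10⁻⁶ × 65 = 117.1 kN (tensile).

P ≈ 117 kN (tensile)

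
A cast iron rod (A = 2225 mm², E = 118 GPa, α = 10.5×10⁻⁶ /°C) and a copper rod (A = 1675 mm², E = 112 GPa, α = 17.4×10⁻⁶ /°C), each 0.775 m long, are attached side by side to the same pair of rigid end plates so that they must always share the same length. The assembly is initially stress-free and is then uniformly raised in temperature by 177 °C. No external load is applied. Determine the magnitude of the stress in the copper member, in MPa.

Equilibrium of a rigid end plate with no external load gives equal and opposite internal forces ±P in the two members. Since α_{copper} > α_{cast iron}, heating drives the copper into compression and the cast iron into tension.
Compatibility of the two members (thermal + elastic change equal): (α₁ − α₂)ΔT = P·[1/(A₁E₁) + 1/(A₂E₂)].
|α₁ − α₂|·ΔT = 6.9×10⁻⁶ × 177 = 0.001221.
1/(A₁E₁) + 1/(A₂E₂) = 1/(2225×118×10³) + 1/(1675×112×10³) = 9.139×10⁻⁹ N⁻¹.
So P = 0.001221 / 9.139×10⁻⁹ = 133.6 kN.
σ_{copper} = P/A₂ = 133600/1675 = 79.78 MPa, compressive.

σ ≈ 79.8 MPa (compressive)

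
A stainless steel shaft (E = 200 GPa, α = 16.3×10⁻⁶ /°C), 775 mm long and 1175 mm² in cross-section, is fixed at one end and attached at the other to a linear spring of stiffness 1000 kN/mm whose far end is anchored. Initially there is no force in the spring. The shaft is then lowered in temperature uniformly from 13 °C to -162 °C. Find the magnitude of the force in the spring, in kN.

The unrestrained thermal change is αΔT L = 16.3×10⁻⁶ × 175 × 775 = 2.211 mm.
With a force P in the spring, the elastic change of the shaft is PL/(AE) and that of the spring is P/k; compatibility requires their sum to equal δ_free.
P [ L/(AE) + 1/k ] = δ_free → P [ 775/(1175×200×10³) + 1/(1000×10³) ] = 2.211.
P = 2.211 / 4.298×10⁻⁶ = 514400 N.

P ≈ 514 kN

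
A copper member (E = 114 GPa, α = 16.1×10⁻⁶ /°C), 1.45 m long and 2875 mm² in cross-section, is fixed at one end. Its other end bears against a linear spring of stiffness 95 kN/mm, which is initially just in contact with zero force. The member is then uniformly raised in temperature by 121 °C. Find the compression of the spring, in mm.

If the spring were absent the member would lengthen by αΔT L = 16.1×10⁻⁶ × 121 × 1450 = 2.825 mm.
Let P be the compressive force at the spring. The member shortens elastically by PL/(AE) and the spring compresses by P/k; together these equal δ_free.
So P = δ_free / [L/(AE) + 1/k] = 2.825 / [ 1450/(2875×114×10³) + 1/(95×10³) ].
P = 2.825 / 1.495×10⁻⁵ = 188900 N.
Spring compression = P/k = 188900/(95×10³) = 1.989 mm.

δ ≈ 1.99 mm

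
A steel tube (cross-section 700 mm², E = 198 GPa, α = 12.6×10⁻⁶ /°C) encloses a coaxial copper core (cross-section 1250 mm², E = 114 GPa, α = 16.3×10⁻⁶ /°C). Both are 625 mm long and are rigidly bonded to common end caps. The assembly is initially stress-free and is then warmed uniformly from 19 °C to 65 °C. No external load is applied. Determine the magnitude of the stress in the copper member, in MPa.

σ ≈ 9.57 MPa (compressive)

The copper has the larger α, so on heating it would change length more than the steel if both were free. The rigid plates force a common final length, so the copper is put into compression and the steel into tension, with equal and opposite forces P (no external load).
Setting the final lengths equal and cancelling L: (α₁ − α₂)ΔT = P/(A₁E₁) + P/(A₂E₂).
|α₁ − α₂|·ΔT = 3.7×10⁻⁶ × 46 = 0.0001702.
1/(A₁E₁) + 1/(A₂E₂) = 1/(700×198×10³) + 1/(1250×114×10³) = 1.423×10⁻⁸ N⁻¹.
So P = 0.0001702 / 1.423×10⁻⁸ = 11.96 kN.
σ_{copper} = P/A₂ = 11960/1250 = 9.567 MPa, compressive.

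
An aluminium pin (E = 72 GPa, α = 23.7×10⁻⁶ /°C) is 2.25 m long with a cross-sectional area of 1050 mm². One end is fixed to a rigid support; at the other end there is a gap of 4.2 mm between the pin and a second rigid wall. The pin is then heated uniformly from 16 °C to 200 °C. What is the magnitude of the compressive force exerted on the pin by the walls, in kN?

Free thermal elongation = αΔT L = 23.7×10⁻⁶ × 184 × 2250 = 9.812 mm.
After closing the 4.2 mm clearance, 9.812 − 4.2 = 5.612 mm of expansion remains to be suppressed by the wall.
Compatibility: PL/(AE) = 5.612 mm, so σ = P/A = E × (5.612/2250) = 179.6 MPa.
Force on the wall = σA = 179.6 × 1050 mm² = 188.6 kN.

P ≈ 189 kN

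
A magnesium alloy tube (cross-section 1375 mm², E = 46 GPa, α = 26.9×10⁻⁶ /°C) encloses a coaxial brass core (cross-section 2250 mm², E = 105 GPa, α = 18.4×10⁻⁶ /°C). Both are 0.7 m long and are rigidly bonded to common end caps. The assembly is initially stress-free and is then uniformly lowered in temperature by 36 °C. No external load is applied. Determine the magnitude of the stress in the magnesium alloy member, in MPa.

Both members must finish at the same length. With the larger α, the magnesium alloy tends to over-contract; the plates restrain it, putting the magnesium alloy in tension and the brass in compression. With no external load the two internal forces are equal and opposite, magnitude P.
Setting the final lengths equal and cancelling L: (α₁ − α₂)ΔT = P/(A₁E₁) + P/(A₂E₂).
|α₁ − α₂|·ΔT = 8.5×10⁻⁶ × 36 = 0.000306.
1/(A₁E₁) + 1/(A₂E₂) = 1/(1375×46×10³) + 1/(2250×105×10³) = 2.004×10⁻⁸ N⁻¹.
So P = 0.000306 / 2.004×10⁻⁸ = 15.27 kN.
σ_{magnesium alloy} = P/A₁ = 15270/1375 = 11.1 MPa, tensile.

σ ≈ 11.1 MPa (tensile)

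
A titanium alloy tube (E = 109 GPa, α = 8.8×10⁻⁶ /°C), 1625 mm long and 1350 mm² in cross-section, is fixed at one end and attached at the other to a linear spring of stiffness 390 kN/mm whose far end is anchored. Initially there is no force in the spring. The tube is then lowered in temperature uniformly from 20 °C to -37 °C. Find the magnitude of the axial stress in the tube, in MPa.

Free thermal contraction: δ_free = αΔT L = 8.8×10⁻⁶ × 57 × 1625 = 0.8151 mm.
Let P be the tensile force in the spring. The tube extends elastically by PL/(AE) and the spring stretches by P/k; together these equal δ_free.
So P = δ_free / [L/(AE) + 1/k] = 0.8151 / [ 1625/(1350×109×10³) + 1/(390×10³) ].
P = 0.8151 / 1.361×10⁻⁵ = 59900 N.
σ = P/A = 59900/1350 = 44.37 MPa.

σ ≈ 44.4 MPa (tensile)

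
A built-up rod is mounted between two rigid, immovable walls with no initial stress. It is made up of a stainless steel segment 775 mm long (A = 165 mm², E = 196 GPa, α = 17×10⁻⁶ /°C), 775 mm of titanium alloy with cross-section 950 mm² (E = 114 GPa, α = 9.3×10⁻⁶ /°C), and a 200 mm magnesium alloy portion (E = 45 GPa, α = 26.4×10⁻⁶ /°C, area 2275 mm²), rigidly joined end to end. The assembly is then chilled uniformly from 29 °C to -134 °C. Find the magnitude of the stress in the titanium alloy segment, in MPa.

σ ≈ 133 MPa (tensile)

Free thermal contraction of the whole bar: Σ αᵢΔT Lᵢ = 17×10⁻⁶×163×775 + 9.3×10⁻⁶×163×775 + 26.4×10⁻⁶×163×200 = 4.183 mm.
Since the ends are fixed, an axial force P builds up, equal in every segment, with P · Σ Lᵢ/(AᵢEᵢ) = δ_free.
Σ Lᵢ/(AᵢEᵢ) = 775/(165×196×10³) + 775/(950×114×10³) + 200/(2275×45×10³) = 3.307×10⁻⁵ mm/N.
Hence P = δ_free / Σ(L/AE) = 4.183/3.307×10⁻⁵ = 126.5 kN (tensile).
σ_{titanium alloy} = P / A = 126500 / 950 = 133.1 MPa.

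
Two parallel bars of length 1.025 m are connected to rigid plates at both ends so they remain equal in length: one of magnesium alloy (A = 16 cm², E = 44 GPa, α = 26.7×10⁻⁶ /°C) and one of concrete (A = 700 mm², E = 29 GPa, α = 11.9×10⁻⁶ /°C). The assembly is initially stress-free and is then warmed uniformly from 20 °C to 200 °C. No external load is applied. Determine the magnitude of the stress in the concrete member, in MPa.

σ ≈ 60 MPa (tensile)

Equilibrium of a rigid end plate with no external load gives equal and opposite internal forces ±P in the two members. Since α_{magnesium alloy} > α_{concrete}, heating drives the magnesium alloy into compression and the concrete into tension.
Compatibility of the two members (thermal + elastic change equal): (α₁ − α₂)ΔT = P·[1/(A₁E₁) + 1/(A₂E₂)].
|α₁ − α₂|·ΔT = 14.8×10⁻⁶ × 180 = 0.002664.
1/(A₁E₁) + 1/(A₂E₂) = 1/(1600×44×10³) + 1/(700×29×10³) = 6.347×10⁻⁸ N⁻¹.
So P = 0.002664 / 6.347×10⁻⁸ = 41.98 kN.
σ_{concrete} = P/A₂ = 41980/700 = 59.96 MPa, tensile.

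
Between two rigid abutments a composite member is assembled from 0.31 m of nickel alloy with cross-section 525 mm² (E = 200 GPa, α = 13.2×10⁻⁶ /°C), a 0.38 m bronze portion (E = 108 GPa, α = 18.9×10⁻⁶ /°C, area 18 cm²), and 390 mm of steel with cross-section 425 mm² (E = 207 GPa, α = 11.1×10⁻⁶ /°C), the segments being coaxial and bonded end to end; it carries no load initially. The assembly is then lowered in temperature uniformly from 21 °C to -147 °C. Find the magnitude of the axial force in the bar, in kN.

Free thermal contraction of the whole bar: Σ αᵢΔT Lᵢ = 13.2×10⁻⁶×168×310 + 18.9×10⁻⁶×168×380 + 11.1×10⁻⁶×168×390 = 2.621 mm.
The walls prevent any net length change, so an axial force P (same in every segment) develops. Compatibility: P · Σ Lᵢ/(AᵢEᵢ) = δ_free.
Σ Lᵢ/(AᵢEᵢ) = 310/(525×200×10³) + 380/(1800×108×10³) + 390/(425×207×10³) = 9.34×10⁻⁶ mm/N.
Hence P = δ_free / Σ(L/AE) = 2.621/9.34×10⁻⁶ = 280.6 kN (tensile).

P ≈ 281 kN (tensile)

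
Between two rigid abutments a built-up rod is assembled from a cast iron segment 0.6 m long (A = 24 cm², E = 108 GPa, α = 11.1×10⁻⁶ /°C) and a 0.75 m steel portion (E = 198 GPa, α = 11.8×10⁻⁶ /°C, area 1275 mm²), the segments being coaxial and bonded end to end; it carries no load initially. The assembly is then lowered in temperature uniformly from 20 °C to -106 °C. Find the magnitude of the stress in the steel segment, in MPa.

σ ≈ 290 MPa (tensile)

With the walls removed the bar would change length by δ_free = Σ αᵢΔT Lᵢ = 11.1×10⁻⁶×126×600 + 11.8×10⁻⁶×126×750 = 1.954 mm.
The walls prevent any net length change, so an axial force P (same in every segment) develops. Compatibility: P · Σ Lᵢ/(AᵢEᵢ) = δ_free.
The series flexibility is Σ Lᵢ/(AᵢEᵢ) = 600/(2400×108×10³) + 750/(1275×198×10³) = 5.286×10⁻⁶ mm/N.
P = 1.954 / 5.286×10⁻⁶ = 369700 N = 369.7 kN, tensile.
σ_{steel} = P / A = 369700 / 1275 = 290 MPa.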